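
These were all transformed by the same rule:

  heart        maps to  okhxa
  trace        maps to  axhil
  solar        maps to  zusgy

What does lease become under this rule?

A repeating key of period 2 is used — shifts +7, +6 over and over.
On lease: l+7=s, e+6=k, a+7=h, s+6=y, e+7=l.

skhyl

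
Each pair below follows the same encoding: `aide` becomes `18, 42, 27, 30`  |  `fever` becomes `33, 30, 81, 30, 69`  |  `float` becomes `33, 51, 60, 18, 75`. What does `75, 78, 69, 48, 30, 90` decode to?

turkey

a(#1)→18 and i(#9)→42: differences scale by 3, so n = 3·pos + 15. Each letter becomes 3×(its alphabet position, a=1..z=26) + 15.
Reversing it on 75, 78, 69, 48, 30, 90: 75→(75−15)÷3=20=t, 78→(78−15)÷3=21=u, 69→(69−15)÷3=18=r, 48→(48−15)÷3=11=k, 30→(30−15)÷3=5=e, 90→(90−15)÷3=25=y.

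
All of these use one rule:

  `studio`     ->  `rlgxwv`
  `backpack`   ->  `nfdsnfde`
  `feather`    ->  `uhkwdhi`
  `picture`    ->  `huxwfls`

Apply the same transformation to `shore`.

hurkv

The word is reversed, then every letter is shifted forward by 3.
On shore: reverse → erohs; then shift: e+3=h, r+3=u, o+3=r, h+3=k, s+3=v.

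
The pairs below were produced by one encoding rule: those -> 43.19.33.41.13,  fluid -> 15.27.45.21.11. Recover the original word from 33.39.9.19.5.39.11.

t(#20)→43 and h(#8)→19: differences scale by 2, so n = 2·pos + 3. The formula is n = 2×(alphabet index, a=1) + 3.
Decoding 33.39.9.19.5.39.11: 33→(33−3)÷2=15=o, 39→(39−3)÷2=18=r, 9→(9−3)÷2=3=c, 19→(19−3)÷2=8=h, 5→(5−3)÷2=1=a, 39→(39−3)÷2=18=r, 11→(11−3)÷2=4=d.

orchard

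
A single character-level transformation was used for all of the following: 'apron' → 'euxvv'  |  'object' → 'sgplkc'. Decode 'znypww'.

The shift increases by 1 at each position, starting from +4: 4, 5, 6, ….
Reversing it on znypww: z−4=v, n−5=i, y−6=s, p−7=i, w−8=o, w−9=n.

vision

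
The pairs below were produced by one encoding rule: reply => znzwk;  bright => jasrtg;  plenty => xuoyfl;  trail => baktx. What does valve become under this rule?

In reply: r→z is +8, e→n is +9, p→z is +10, l→w is +11 — the shift increases by 1 each position. Each letter shifts forward by (position + 8), i.e. 8, 9, 10, … — the shift grows by one for each successive letter.
On valve: v+8=d, a+9=j, l+10=v, v+11=g, e+12=q.

djvgq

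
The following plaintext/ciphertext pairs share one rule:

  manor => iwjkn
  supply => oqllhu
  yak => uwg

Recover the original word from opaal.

Compare letters: m→i is +22, a→w is +22, n→j is +22 — a constant shift. This is a Caesar cipher with shift 22.
Reversing it on opaal: o−22=s, p−22=t, a−22=e, a−22=e, l−22=p.

steep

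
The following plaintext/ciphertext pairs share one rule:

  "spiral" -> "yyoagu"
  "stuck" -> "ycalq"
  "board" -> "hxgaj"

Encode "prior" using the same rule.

vaoxx

It's a Vigenère-style cipher with numeric key [6,9]: position i shifts by key[i mod 2].
Applying it to prior: p+6=v, r+9=a, i+6=o, o+9=x, r+6=x.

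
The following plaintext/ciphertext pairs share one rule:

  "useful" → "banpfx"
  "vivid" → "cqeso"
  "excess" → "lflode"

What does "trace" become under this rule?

Each letter shifts forward by (position + 7), i.e. 7, 8, 9, … — the shift grows by one for each successive letter.
For trace: t+7=a, r+8=z, a+9=j, c+10=m, e+11=p.

azjmp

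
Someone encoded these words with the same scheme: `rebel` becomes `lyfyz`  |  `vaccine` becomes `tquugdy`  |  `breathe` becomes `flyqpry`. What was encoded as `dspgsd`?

r(17)→l(11) and e(4)→y(24) fit y≡15x+16 (mod 26); the inverse of 15 mod 26 is 7. This is an affine cipher: with a=0,…,z=25, each position x becomes (15x+16) mod 26.
Undoing it on dspgsd: d(3)→7·(3−16)≡13=n; s(18)→7·(18−16)≡14=o; p(15)→7·(15−16)≡19=t; g(6)→7·(6−16)≡8=i; s(18)→7·(18−16)≡14=o; d(3)→7·(3−16)≡13=n (all mod 26).

notion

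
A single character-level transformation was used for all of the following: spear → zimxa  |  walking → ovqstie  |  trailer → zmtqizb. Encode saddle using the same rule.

mtllia

The output letters match the input read backwards, each shifted +8: spear reversed is raeps. Read the word backwards and shift each letter +8.
Applying it to saddle: reverse → elddas; then shift: e+8=m, l+8=t, d+8=l, d+8=l, a+8=i, s+8=a.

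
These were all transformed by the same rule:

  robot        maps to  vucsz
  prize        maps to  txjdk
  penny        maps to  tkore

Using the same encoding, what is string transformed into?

wzsmth

A repeating key of period 3 is used — shifts +4, +6, +1 over and over.
Applying it to string: s+4=w, t+6=z, r+1=s, i+4=m, n+6=t, g+1=h.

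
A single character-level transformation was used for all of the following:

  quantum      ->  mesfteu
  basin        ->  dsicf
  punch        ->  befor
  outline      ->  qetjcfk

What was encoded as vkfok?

q(16)→m(12) and u(20)→e(4) fit y≡11x+18 (mod 26); the inverse of 11 mod 26 is 19. This is an affine cipher: with a=0,…,z=25, each position x becomes (11x+18) mod 26.
Decoding vkfok: v(21)→19·(21−18)≡5=f; k(10)→19·(10−18)≡4=e; f(5)→19·(5−18)≡13=n; o(14)→19·(14−18)≡2=c; k(10)→19·(10−18)≡4=e (all mod 26).

fence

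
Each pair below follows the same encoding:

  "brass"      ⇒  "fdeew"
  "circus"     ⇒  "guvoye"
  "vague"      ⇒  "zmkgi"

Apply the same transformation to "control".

garfvap

It's a Vigenère-style cipher with numeric key [4,12]: position i shifts by key[i mod 2].
Applying it to control: c+4=g, o+12=a, n+4=r, t+12=f, r+4=v, o+12=a, l+4=p.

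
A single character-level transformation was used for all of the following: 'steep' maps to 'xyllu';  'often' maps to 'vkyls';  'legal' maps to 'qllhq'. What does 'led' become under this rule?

qli

Two shifts are in play — +7 for a/e/i/o/u, +5 for every other letter.
Applying it to led: l(cons)+5=q, e(vowel)+7=l, d(cons)+5=i.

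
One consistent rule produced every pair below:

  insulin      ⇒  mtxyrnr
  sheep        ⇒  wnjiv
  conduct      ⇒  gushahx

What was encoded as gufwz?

Shifts by position in insulin: pos 0: i→m (+4), pos 1: n→t (+6), pos 2: s→x (+5), pos 3: u→y (+4), pos 4: l→r (+6), pos 5: i→n (+5) — repeating every 3. The shifts repeat in a cycle of length 3: positions 0,1,… shift by +4, +6, +5, then the pattern repeats.
Decoding gufwz: g−4=c, u−6=o, f−5=a, w−4=s, z−6=t.

coast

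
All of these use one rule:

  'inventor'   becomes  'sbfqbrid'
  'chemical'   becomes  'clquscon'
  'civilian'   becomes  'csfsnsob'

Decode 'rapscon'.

i(8)→s(18) and n(13)→b(1) fit y≡7x+14 (mod 26); the inverse of 7 mod 26 is 15. Treating letters as 0–25, the rule is x ↦ 7x + 14 (mod 26).
Decoding rapscon: r(17)→15·(17−14)≡19=t; a(0)→15·(0−14)≡24=y; p(15)→15·(15−14)≡15=p; s(18)→15·(18−14)≡8=i; c(2)→15·(2−14)≡2=c; o(14)→15·(14−14)≡0=a; n(13)→15·(13−14)≡11=l (all mod 26).

typical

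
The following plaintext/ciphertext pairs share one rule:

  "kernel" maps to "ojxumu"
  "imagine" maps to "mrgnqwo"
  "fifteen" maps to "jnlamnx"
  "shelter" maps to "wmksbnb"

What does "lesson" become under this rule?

pjyzww

In kernel: k→o is +4, e→j is +5, r→x is +6, n→u is +7 — the shift increases by 1 each position. The shift increases by 1 at each position, starting from +4: 4, 5, 6, ….
On lesson: l+4=p, e+5=j, s+6=y, s+7=z, o+8=w, n+9=w.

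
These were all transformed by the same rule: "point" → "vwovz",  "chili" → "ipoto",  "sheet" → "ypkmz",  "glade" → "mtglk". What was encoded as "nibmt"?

haven

Shifts by position in point: pos 0: p→v (+6), pos 1: o→w (+8), pos 2: i→o (+6), pos 3: n→v (+8) — repeating every 2. A repeating key of period 2 is used — shifts +6, +8 over and over.
Decoding nibmt: n−6=h, i−8=a, b−6=v, m−8=e, t−6=n.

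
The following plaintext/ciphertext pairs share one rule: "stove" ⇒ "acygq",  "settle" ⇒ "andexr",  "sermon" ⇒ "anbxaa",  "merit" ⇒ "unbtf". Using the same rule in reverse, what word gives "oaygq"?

In stove: s→a is +8, t→c is +9, o→y is +10, v→g is +11 — the shift increases by 1 each position. The shift increases by 1 at each position, starting from +8: 8, 9, 10, ….
Undoing it on oaygq: o−8=g, a−9=r, y−10=o, g−11=v, q−12=e.

grove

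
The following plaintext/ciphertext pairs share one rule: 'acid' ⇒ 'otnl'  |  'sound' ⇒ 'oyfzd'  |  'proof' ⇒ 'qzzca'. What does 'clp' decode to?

The output letters match the input read backwards, each shifted +11: acid reversed is dica. Two steps: reverse the string, then apply a Caesar shift of +11.
Undoing it on clp: shift back: c−11=r, l−11=a, p−11=e → rae; then reverse → ear.

ear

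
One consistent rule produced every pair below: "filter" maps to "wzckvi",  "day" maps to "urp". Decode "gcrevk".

planet

Compare letters: f→w is +17, i→z is +17, l→c is +17 — a constant shift. Each letter is shifted forward by 17 in the alphabet (a Caesar shift of +17).
Undoing it on gcrevk: g−17=p, c−17=l, r−17=a, e−17=n, v−17=e, k−17=t.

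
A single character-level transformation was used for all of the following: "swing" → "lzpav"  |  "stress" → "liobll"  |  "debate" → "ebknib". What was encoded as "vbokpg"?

s(18)→l(11) and w(22)→z(25) fit y≡23x+13 (mod 26); the inverse of 23 mod 26 is 17. Each letter's alphabet position (a=0..z=25) is mapped through 23·x+13 mod 26 — an affine cipher.
Undoing it on vbokpg: v(21)→17·(21−13)≡6=g; b(1)→17·(1−13)≡4=e; o(14)→17·(14−13)≡17=r; k(10)→17·(10−13)≡1=b; p(15)→17·(15−13)≡8=i; g(6)→17·(6−13)≡11=l (all mod 26).

gerbil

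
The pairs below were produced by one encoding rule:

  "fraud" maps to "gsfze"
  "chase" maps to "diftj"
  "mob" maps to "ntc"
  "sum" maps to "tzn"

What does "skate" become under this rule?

tlfuj

Two shifts are in play — +5 for a/e/i/o/u, +1 for every other letter.
Applying it to skate: s(cons)+1=t, k(cons)+1=l, a(vowel)+5=f, t(cons)+1=u, e(vowel)+5=j.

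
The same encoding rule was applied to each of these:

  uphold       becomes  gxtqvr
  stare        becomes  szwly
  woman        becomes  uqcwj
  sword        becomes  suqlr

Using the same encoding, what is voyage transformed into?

Treating letters as 0–25, the rule is x ↦ 7x + 22 (mod 26).
For voyage: v(21)→7·21+22≡13=n; o(14)→7·14+22≡16=q; y(24)→7·24+22≡8=i; a(0)→7·0+22≡22=w; g(6)→7·6+22≡12=m; e(4)→7·4+22≡24=y (all mod 26).

nqiwmy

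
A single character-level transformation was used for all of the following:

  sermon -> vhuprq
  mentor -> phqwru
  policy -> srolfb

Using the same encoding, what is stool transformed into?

Every letter moves 3 places later in the alphabet, wrapping around z→a.
For stool: s+3=v, t+3=w, o+3=r, o+3=r, l+3=o.

vwrro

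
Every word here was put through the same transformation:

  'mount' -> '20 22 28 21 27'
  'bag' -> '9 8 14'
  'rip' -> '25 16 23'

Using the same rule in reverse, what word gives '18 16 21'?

m is letter #13 and maps to 20: an offset of 7. Each letter is replaced by its alphabet position (a=1..z=26) + 7.
Decoding 18 16 21: 18→(18−7)÷1=11=k, 16→(16−7)÷1=9=i, 21→(21−7)÷1=14=n.

kin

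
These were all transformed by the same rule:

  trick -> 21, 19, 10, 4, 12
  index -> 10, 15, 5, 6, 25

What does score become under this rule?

20, 4, 16, 19, 6

t is letter #20 and maps to 21: an offset of 1. Each letter is replaced by its alphabet position (a=1..z=26) + 1.
For score: s=19→20, c=3→4, o=15→16, r=18→19, e=5→6.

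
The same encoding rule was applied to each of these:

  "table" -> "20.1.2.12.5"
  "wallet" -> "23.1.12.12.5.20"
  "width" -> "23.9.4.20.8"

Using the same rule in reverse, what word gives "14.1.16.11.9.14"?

napkin

Letters become their 1-indexed alphabet positions: a=1 … z=26.
Undoing it on 14.1.16.11.9.14: 14=n, 1=a, 16=p, 11=k, 9=i, 14=n.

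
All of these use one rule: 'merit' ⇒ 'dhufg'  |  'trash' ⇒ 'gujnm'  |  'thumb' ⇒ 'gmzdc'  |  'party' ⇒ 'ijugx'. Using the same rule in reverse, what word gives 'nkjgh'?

slate

This is an affine cipher: with a=0,…,z=25, each position x becomes (19x+9) mod 26.
Reversing it on nkjgh: n(13)→11·(13−9)≡18=s; k(10)→11·(10−9)≡11=l; j(9)→11·(9−9)≡0=a; g(6)→11·(6−9)≡19=t; h(7)→11·(7−9)≡4=e (all mod 26).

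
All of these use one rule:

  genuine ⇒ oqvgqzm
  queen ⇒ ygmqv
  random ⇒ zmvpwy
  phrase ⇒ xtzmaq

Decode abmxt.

Shifts by position in genuine: pos 0: g→o (+8), pos 1: e→q (+12), pos 2: n→v (+8), pos 3: u→g (+12) — repeating every 2. The shifts repeat in a cycle of length 2: positions 0,1,… shift by +8, +12, then the pattern repeats.
Reversing it on abmxt: a−8=s, b−12=p, m−8=e, x−12=l, t−8=l.

spell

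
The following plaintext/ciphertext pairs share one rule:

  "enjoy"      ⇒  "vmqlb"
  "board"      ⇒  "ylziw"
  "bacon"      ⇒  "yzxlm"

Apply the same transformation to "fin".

Each pair mirrors across the alphabet (e↔v, n↔m, j↔q): positions sum to 25. Letters are reflected about the middle of the alphabet (position → 25−position): Atbash.
Applying it to fin: f↔u, i↔r, n↔m.

urm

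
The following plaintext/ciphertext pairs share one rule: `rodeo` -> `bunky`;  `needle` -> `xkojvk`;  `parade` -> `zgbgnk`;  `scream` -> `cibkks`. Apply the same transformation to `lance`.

It's a Vigenère-style cipher with numeric key [10,6]: position i shifts by key[i mod 2].
Applying it to lance: l+10=v, a+6=g, n+10=x, c+6=i, e+10=o.

vgxio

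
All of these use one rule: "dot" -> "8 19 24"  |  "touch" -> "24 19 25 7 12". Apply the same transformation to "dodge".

Each letter is replaced by its alphabet position (a=1..z=26) + 4.
Applying it to dodge: d=4→8, o=15→19, d=4→8, g=7→11, e=5→9.

8 19 8 11 9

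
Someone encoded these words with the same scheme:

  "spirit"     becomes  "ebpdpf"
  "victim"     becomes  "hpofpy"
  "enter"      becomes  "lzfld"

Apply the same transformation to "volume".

Two shifts are in play — +7 for a/e/i/o/u, +12 for every other letter.
On volume: v(cons)+12=h, o(vowel)+7=v, l(cons)+12=x, u(vowel)+7=b, m(cons)+12=y, e(vowel)+7=l.

hvxbyl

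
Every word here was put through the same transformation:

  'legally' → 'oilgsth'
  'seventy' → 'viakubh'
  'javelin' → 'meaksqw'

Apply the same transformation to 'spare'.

Letter i (0-indexed) is shifted by i+3, so successive shifts are 3, 4, 5, ….
For spare: s+3=v, p+4=t, a+5=f, r+6=x, e+7=l.

vtfxl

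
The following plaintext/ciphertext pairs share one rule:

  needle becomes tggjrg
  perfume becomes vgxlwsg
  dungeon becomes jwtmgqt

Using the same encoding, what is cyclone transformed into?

The shift depends on letter class: consonant n→t is +6, but vowel e→g is +2. Vowels shift forward by 2 and consonants shift forward by 6.
For cyclone: c(cons)+6=i, y(cons)+6=e, c(cons)+6=i, l(cons)+6=r, o(vowel)+2=q, n(cons)+6=t, e(vowel)+2=g.

ieirqtg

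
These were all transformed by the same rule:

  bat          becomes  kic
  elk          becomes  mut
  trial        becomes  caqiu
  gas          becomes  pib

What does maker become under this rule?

vitma

The shift depends on letter class: consonant b→k is +9, but vowel a→i is +8. The rule splits by letter class: vowels +8, consonants +9.
For maker: m(cons)+9=v, a(vowel)+8=i, k(cons)+9=t, e(vowel)+8=m, r(cons)+9=a.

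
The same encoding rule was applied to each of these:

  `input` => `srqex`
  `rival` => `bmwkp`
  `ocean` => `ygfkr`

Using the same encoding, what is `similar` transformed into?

cmnspbb

It's a Vigenère-style cipher with numeric key [10,4,1]: position i shifts by key[i mod 3].
On similar: s+10=c, i+4=m, m+1=n, i+10=s, l+4=p, a+1=b, r+10=b.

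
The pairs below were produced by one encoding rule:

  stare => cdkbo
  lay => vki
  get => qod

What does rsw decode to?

Compare letters: s→c is +10, t→d is +10, a→k is +10 — a constant shift. It's a constant shift of +10 (ROT10).
Undoing it on rsw: r−10=h, s−10=i, w−10=m.

him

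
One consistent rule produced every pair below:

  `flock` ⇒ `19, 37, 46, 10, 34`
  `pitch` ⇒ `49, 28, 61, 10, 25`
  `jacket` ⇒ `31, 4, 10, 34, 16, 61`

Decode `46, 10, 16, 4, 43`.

ocean

f(#6)→19 and l(#12)→37: differences scale by 3, so n = 3·pos + 1. The formula is n = 3×(alphabet index, a=1) + 1.
Decoding 46, 10, 16, 4, 43: 46→(46−1)÷3=15=o, 10→(10−1)÷3=3=c, 16→(16−1)÷3=5=e, 4→(4−1)÷3=1=a, 43→(43−1)÷3=14=n.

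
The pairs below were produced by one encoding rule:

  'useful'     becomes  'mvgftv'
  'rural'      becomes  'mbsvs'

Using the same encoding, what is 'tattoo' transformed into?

ppuubu

The output letters match the input read backwards, each shifted +1: useful reversed is lufesu. Two steps: reverse the string, then apply a Caesar shift of +1.
For tattoo: reverse → oottat; then shift: o+1=p, o+1=p, t+1=u, t+1=u, a+1=b, t+1=u.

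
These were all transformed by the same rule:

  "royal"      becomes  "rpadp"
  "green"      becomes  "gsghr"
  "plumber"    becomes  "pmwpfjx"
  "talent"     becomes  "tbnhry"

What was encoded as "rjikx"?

right

The shift increases by 1 at each position, starting from +0: 0, 1, 2, ….
Decoding rjikx: r−0=r, j−1=i, i−2=g, k−3=h, x−4=t.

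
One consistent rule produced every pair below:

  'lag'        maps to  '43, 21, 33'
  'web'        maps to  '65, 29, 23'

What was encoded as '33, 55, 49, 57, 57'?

l(#12)→43 and a(#1)→21: differences scale by 2, so n = 2·pos + 19. Each letter becomes 2×(its alphabet position, a=1..z=26) + 19.
Decoding 33, 55, 49, 57, 57: 33→(33−19)÷2=7=g, 55→(55−19)÷2=18=r, 49→(49−19)÷2=15=o, 57→(57−19)÷2=19=s, 57→(57−19)÷2=19=s.

gross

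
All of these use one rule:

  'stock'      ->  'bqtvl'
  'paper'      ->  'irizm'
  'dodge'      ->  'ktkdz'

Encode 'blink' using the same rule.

gahel

Each letter's alphabet position (a=0..z=25) is mapped through 15·x+17 mod 26 — an affine cipher.
Applying it to blink: b(1)→15·1+17≡6=g; l(11)→15·11+17≡0=a; i(8)→15·8+17≡7=h; n(13)→15·13+17≡4=e; k(10)→15·10+17≡11=l (all mod 26).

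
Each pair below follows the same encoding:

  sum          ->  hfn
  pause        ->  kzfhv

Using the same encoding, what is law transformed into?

ozd

Each pair mirrors across the alphabet (s↔h, u↔f, m↔n): positions sum to 25. This is the alphabet-reversal cipher (Atbash): a becomes z, b becomes y, etc.
Applying it to law: l↔o, a↔z, w↔d.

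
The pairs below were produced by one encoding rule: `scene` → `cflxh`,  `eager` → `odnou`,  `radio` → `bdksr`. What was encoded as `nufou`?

dryer

The shifts repeat in a cycle of length 3: positions 0,1,… shift by +10, +3, +7, then the pattern repeats.
Undoing it on nufou: n−10=d, u−3=r, f−7=y, o−10=e, u−3=r.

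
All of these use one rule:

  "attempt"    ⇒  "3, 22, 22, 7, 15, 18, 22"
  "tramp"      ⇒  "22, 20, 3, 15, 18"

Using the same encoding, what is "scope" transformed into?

21, 5, 17, 18, 7

The number is (letter's place in the alphabet, a=1) + 2.
For scope: s=19→21, c=3→5, o=15→17, p=16→18, e=5→7.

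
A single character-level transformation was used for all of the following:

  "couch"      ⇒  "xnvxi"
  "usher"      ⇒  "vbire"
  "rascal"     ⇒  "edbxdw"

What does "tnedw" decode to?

moral

Treating letters as 0–25, the rule is x ↦ 23x + 3 (mod 26).
Undoing it on tnedw: t(19)→17·(19−3)≡12=m; n(13)→17·(13−3)≡14=o; e(4)→17·(4−3)≡17=r; d(3)→17·(3−3)≡0=a; w(22)→17·(22−3)≡11=l (all mod 26).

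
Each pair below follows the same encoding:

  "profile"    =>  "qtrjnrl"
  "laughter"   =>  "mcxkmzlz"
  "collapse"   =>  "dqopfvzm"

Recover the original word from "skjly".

In profile: p→q is +1, r→t is +2, o→r is +3, f→j is +4 — the shift increases by 1 each position. Each letter shifts forward by (position + 1), i.e. 1, 2, 3, … — the shift grows by one for each successive letter.
Reversing it on skjly: s−1=r, k−2=i, j−3=g, l−4=h, y−5=t.

right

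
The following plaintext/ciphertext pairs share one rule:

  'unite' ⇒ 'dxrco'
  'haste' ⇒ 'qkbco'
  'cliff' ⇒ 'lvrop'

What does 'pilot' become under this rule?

Shifts by position in unite: pos 0: u→d (+9), pos 1: n→x (+10), pos 2: i→r (+9), pos 3: t→c (+9), pos 4: e→o (+10) — repeating every 3. It's a Vigenère-style cipher with numeric key [9,10,9]: position i shifts by key[i mod 3].
On pilot: p+9=y, i+10=s, l+9=u, o+9=x, t+10=d.

ysuxd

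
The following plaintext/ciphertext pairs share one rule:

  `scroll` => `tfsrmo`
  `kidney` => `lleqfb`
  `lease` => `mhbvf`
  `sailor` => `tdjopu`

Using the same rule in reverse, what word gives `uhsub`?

It's a Vigenère-style cipher with numeric key [1,3]: position i shifts by key[i mod 2].
Reversing it on uhsub: u−1=t, h−3=e, s−1=r, u−3=r, b−1=a.

terra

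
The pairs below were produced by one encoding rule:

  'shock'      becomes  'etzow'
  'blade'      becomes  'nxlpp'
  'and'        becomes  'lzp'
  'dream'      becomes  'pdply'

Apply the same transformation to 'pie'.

The rule splits by letter class: vowels +11, consonants +12.
For pie: p(cons)+12=b, i(vowel)+11=t, e(vowel)+11=p.

btp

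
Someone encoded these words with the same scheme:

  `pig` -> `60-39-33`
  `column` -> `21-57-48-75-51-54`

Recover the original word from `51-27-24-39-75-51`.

medium

p(#16)→60 and i(#9)→39: differences scale by 3, so n = 3·pos + 12. With a=1..z=26, the number is 3·pos + 12.
Reversing it on 51-27-24-39-75-51: 51→(51−12)÷3=13=m, 27→(27−12)÷3=5=e, 24→(24−12)÷3=4=d, 39→(39−12)÷3=9=i, 75→(75−12)÷3=21=u, 51→(51−12)÷3=13=m.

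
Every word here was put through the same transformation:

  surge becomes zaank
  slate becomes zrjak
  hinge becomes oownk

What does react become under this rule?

Shifts by position in surge: pos 0: s→z (+7), pos 1: u→a (+6), pos 2: r→a (+9), pos 3: g→n (+7), pos 4: e→k (+6) — repeating every 3. A repeating key of period 3 is used — shifts +7, +6, +9 over and over.
For react: r+7=y, e+6=k, a+9=j, c+7=j, t+6=z.

ykjjz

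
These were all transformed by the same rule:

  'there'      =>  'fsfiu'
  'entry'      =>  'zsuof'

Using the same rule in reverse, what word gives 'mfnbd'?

Two steps: reverse the string, then apply a Caesar shift of +1.
Undoing it on mfnbd: shift back: m−1=l, f−1=e, n−1=m, b−1=a, d−1=c → lemac; then reverse → camel.

camel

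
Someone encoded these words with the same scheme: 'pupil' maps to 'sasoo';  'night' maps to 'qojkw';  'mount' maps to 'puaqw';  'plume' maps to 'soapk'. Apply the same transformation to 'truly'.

wuaob

The rule splits by letter class: vowels +6, consonants +3.
On truly: t(cons)+3=w, r(cons)+3=u, u(vowel)+6=a, l(cons)+3=o, y(cons)+3=b.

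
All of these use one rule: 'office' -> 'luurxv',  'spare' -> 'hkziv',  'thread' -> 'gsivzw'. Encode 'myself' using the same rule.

nbhvou

Each pair mirrors across the alphabet (o↔l, f↔u, f↔u): positions sum to 25. Letters are reflected about the middle of the alphabet (position → 25−position): Atbash.
For myself: m↔n, y↔b, s↔h, e↔v, l↔o, f↔u.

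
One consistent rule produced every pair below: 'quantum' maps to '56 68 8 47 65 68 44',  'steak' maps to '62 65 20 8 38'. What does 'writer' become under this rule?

74 59 32 65 20 59

The formula is n = 3×(alphabet index, a=1) + 5.
On writer: w=23→74, r=18→59, i=9→32, t=20→65, e=5→20, r=18→59.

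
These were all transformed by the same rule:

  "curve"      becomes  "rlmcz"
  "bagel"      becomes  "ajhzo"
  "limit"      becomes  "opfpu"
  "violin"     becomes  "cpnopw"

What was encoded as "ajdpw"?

basin

Each letter's alphabet position (a=0..z=25) is mapped through 17·x+9 mod 26 — an affine cipher.
Undoing it on ajdpw: a(0)→23·(0−9)≡1=b; j(9)→23·(9−9)≡0=a; d(3)→23·(3−9)≡18=s; p(15)→23·(15−9)≡8=i; w(22)→23·(22−9)≡13=n (all mod 26).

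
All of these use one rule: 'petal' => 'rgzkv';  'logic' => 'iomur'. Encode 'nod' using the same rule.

jut

The output letters match the input read backwards, each shifted +6: petal reversed is latep. Two steps: reverse the string, then apply a Caesar shift of +6.
On nod: reverse → don; then shift: d+6=j, o+6=u, n+6=t.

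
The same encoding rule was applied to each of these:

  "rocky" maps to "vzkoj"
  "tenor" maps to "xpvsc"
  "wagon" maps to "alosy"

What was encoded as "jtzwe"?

A repeating key of period 3 is used — shifts +4, +11, +8 over and over.
Reversing it on jtzwe: j−4=f, t−11=i, z−8=r, w−4=s, e−11=t.

first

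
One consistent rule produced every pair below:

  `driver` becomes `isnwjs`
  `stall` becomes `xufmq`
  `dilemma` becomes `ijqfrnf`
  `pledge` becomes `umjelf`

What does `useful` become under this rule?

ztjgzm

The shifts repeat in a cycle of length 2: positions 0,1,… shift by +5, +1, then the pattern repeats.
On useful: u+5=z, s+1=t, e+5=j, f+1=g, u+5=z, l+1=m.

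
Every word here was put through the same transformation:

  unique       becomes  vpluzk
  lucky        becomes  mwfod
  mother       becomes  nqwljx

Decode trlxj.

spite

In unique: u→v is +1, n→p is +2, i→l is +3, q→u is +4 — the shift increases by 1 each position. The shift increases by 1 at each position, starting from +1: 1, 2, 3, ….
Reversing it on trlxj: t−1=s, r−2=p, l−3=i, x−4=t, j−5=e.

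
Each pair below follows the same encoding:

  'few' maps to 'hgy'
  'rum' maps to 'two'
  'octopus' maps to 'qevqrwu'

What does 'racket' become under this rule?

tcemgv

Compare letters: f→h is +2, e→g is +2, w→y is +2 — a constant shift. Each letter is shifted forward by 2 in the alphabet (a Caesar shift of +2).
On racket: r+2=t, a+2=c, c+2=e, k+2=m, e+2=g, t+2=v.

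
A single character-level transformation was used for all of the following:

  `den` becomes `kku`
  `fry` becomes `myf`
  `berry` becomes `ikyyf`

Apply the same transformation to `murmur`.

The shift depends on letter class: consonant d→k is +7, but vowel e→k is +6. Two shifts are in play — +6 for a/e/i/o/u, +7 for every other letter.
For murmur: m(cons)+7=t, u(vowel)+6=a, r(cons)+7=y, m(cons)+7=t, u(vowel)+6=a, r(cons)+7=y.

taytay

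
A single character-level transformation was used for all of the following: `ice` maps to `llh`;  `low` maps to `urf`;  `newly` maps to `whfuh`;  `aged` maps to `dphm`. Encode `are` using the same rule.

The shift depends on letter class: consonant c→l is +9, but vowel i→l is +3. The rule splits by letter class: vowels +3, consonants +9.
Applying it to are: a(vowel)+3=d, r(cons)+9=a, e(vowel)+3=h.

dah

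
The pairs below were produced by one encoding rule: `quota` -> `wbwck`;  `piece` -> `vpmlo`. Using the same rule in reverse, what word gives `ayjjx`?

urban

In quota: q→w is +6, u→b is +7, o→w is +8, t→c is +9 — the shift increases by 1 each position. The shift increases by 1 at each position, starting from +6: 6, 7, 8, ….
Decoding ayjjx: a−6=u, y−7=r, j−8=b, j−9=a, x−10=n.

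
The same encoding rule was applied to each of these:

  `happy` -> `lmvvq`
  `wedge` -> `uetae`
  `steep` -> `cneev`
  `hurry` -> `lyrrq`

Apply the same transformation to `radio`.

h(7)→l(11) and a(0)→m(12) fit y≡11x+12 (mod 26); the inverse of 11 mod 26 is 19. Each letter's alphabet position (a=0..z=25) is mapped through 11·x+12 mod 26 — an affine cipher.
For radio: r(17)→11·17+12≡17=r; a(0)→11·0+12≡12=m; d(3)→11·3+12≡19=t; i(8)→11·8+12≡22=w; o(14)→11·14+12≡10=k (all mod 26).

rmtwk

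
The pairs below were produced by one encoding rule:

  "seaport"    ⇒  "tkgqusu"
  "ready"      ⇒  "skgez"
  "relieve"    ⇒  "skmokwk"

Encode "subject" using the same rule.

The rule splits by letter class: vowels +6, consonants +1.
On subject: s(cons)+1=t, u(vowel)+6=a, b(cons)+1=c, j(cons)+1=k, e(vowel)+6=k, c(cons)+1=d, t(cons)+1=u.

tackkdu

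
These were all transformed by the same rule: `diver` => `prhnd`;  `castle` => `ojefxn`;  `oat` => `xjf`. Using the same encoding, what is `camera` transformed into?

The shift depends on letter class: consonant d→p is +12, but vowel i→r is +9. Vowels shift forward by 9 and consonants shift forward by 12.
Applying it to camera: c(cons)+12=o, a(vowel)+9=j, m(cons)+12=y, e(vowel)+9=n, r(cons)+12=d, a(vowel)+9=j.

ojyndj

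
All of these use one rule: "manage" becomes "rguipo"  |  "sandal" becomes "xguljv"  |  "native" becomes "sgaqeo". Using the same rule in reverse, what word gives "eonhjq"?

zigzag

In manage: m→r is +5, a→g is +6, n→u is +7, a→i is +8 — the shift increases by 1 each position. Each letter shifts forward by (position + 5), i.e. 5, 6, 7, … — the shift grows by one for each successive letter.
Decoding eonhjq: e−5=z, o−6=i, n−7=g, h−8=z, j−9=a, q−10=g.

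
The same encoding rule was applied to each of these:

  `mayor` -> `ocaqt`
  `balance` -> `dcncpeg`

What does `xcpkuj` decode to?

vanish

Compare letters: m→o is +2, a→c is +2, y→a is +2 — a constant shift. Each letter is shifted forward by 2 in the alphabet (a Caesar shift of +2).
Reversing it on xcpkuj: x−2=v, c−2=a, p−2=n, k−2=i, u−2=s, j−2=h.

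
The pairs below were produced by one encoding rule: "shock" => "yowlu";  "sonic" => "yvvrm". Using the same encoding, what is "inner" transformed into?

ouvnb

In shock: s→y is +6, h→o is +7, o→w is +8, c→l is +9 — the shift increases by 1 each position. The shift increases by 1 at each position, starting from +6: 6, 7, 8, ….
Applying it to inner: i+6=o, n+7=u, n+8=v, e+9=n, r+10=b.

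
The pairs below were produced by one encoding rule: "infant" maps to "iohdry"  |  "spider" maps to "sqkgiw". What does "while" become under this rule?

Each letter shifts forward by its position index (0, 1, 2, …) — the shift grows by one for each successive letter.
Applying it to while: w+0=w, h+1=i, i+2=k, l+3=o, e+4=i.

wikoi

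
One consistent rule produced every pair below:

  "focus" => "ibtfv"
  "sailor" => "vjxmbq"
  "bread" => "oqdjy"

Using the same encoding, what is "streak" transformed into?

f(5)→i(8) and o(14)→b(1) fit y≡5x+9 (mod 26); the inverse of 5 mod 26 is 21. Each letter's alphabet position (a=0..z=25) is mapped through 5·x+9 mod 26 — an affine cipher.
For streak: s(18)→5·18+9≡21=v; t(19)→5·19+9≡0=a; r(17)→5·17+9≡16=q; e(4)→5·4+9≡3=d; a(0)→5·0+9≡9=j; k(10)→5·10+9≡7=h (all mod 26).

vaqdjh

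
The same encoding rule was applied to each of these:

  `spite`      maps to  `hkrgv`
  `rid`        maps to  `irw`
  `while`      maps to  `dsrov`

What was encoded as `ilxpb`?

rocky

Each pair mirrors across the alphabet (s↔h, p↔k, i↔r): positions sum to 25. This is the alphabet-reversal cipher (Atbash): a becomes z, b becomes y, etc.
Reversing it on ilxpb: i↔r, l↔o, x↔c, p↔k, b↔y.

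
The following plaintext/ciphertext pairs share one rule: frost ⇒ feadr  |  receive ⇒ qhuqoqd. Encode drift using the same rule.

frudp

The word is reversed, then every letter is shifted forward by 12.
For drift: reverse → tfird; then shift: t+12=f, f+12=r, i+12=u, r+12=d, d+12=p.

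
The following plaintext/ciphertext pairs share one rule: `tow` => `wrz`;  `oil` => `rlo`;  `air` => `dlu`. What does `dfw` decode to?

act

Compare letters: t→w is +3, o→r is +3, w→z is +3 — a constant shift. Each letter is shifted forward by 3 in the alphabet (a Caesar shift of +3).
Undoing it on dfw: d−3=a, f−3=c, w−3=t.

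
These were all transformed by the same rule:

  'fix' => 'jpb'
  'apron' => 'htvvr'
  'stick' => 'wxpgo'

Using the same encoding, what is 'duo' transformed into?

hbv

The shift depends on letter class: consonant f→j is +4, but vowel i→p is +7. Vowels shift forward by 7 and consonants shift forward by 4.
On duo: d(cons)+4=h, u(vowel)+7=b, o(vowel)+7=v.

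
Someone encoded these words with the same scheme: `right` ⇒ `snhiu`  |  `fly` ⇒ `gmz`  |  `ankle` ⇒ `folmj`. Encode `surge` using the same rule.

The rule splits by letter class: vowels +5, consonants +1.
Applying it to surge: s(cons)+1=t, u(vowel)+5=z, r(cons)+1=s, g(cons)+1=h, e(vowel)+5=j.

tzshj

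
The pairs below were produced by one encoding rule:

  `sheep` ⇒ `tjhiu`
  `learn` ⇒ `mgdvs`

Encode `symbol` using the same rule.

Letter i (0-indexed) is shifted by i+1, so successive shifts are 1, 2, 3, ….
Applying it to symbol: s+1=t, y+2=a, m+3=p, b+4=f, o+5=t, l+6=r.

tapftr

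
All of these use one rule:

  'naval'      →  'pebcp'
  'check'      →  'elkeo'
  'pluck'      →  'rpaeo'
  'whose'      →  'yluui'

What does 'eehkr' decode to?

A repeating key of period 3 is used — shifts +2, +4, +6 over and over.
Undoing it on eehkr: e−2=c, e−4=a, h−6=b, k−2=i, r−4=n.

cabin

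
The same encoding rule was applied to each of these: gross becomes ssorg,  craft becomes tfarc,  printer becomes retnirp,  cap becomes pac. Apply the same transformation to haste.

The output letters match the input read backwards: gross reversed is ssorg. It's just the letters in reverse order.
On haste: reverse → etsah.

etsah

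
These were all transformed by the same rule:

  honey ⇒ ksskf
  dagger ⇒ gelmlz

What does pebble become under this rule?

In honey: h→k is +3, o→s is +4, n→s is +5, e→k is +6 — the shift increases by 1 each position. The shift increases by 1 at each position, starting from +3: 3, 4, 5, ….
On pebble: p+3=s, e+4=i, b+5=g, b+6=h, l+7=s, e+8=m.

sighsm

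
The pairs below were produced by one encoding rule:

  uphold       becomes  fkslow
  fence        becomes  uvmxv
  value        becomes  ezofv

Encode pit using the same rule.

krg

Each letter is replaced by its mirror in the alphabet: a↔z, b↔y, c↔x, and so on (the Atbash cipher).
For pit: p↔k, i↔r, t↔g.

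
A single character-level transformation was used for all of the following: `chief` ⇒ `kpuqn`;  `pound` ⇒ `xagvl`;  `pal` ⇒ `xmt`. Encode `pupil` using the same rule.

xgxut

The shift depends on letter class: consonant c→k is +8, but vowel i→u is +12. The rule splits by letter class: vowels +12, consonants +8.
On pupil: p(cons)+8=x, u(vowel)+12=g, p(cons)+8=x, i(vowel)+12=u, l(cons)+8=t.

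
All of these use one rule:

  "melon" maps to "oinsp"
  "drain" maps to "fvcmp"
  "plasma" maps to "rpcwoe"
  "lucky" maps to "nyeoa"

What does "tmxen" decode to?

The shifts repeat in a cycle of length 2: positions 0,1,… shift by +2, +4, then the pattern repeats.
Decoding tmxen: t−2=r, m−4=i, x−2=v, e−4=a, n−2=l.

rival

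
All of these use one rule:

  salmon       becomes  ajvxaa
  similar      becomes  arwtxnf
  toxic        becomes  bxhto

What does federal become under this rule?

In salmon: s→a is +8, a→j is +9, l→v is +10, m→x is +11 — the shift increases by 1 each position. Letter i (0-indexed) is shifted by i+8, so successive shifts are 8, 9, 10, ….
For federal: f+8=n, e+9=n, d+10=n, e+11=p, r+12=d, a+13=n, l+14=z.

nnnpdnz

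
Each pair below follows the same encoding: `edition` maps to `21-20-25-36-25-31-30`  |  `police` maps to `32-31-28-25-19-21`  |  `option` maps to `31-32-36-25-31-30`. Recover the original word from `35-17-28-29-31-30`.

e is letter #5 and maps to 21: an offset of 16. Letters become their 1-based position plus 16 (so a→17, b→18, …).
Undoing it on 35-17-28-29-31-30: 35→(35−16)÷1=19=s, 17→(17−16)÷1=1=a, 28→(28−16)÷1=12=l, 29→(29−16)÷1=13=m, 31→(31−16)÷1=15=o, 30→(30−16)÷1=14=n.

salmon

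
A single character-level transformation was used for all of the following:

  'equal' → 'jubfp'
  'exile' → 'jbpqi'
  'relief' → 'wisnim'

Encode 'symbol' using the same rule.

Shifts by position in equal: pos 0: e→j (+5), pos 1: q→u (+4), pos 2: u→b (+7), pos 3: a→f (+5), pos 4: l→p (+4) — repeating every 3. A repeating key of period 3 is used — shifts +5, +4, +7 over and over.
Applying it to symbol: s+5=x, y+4=c, m+7=t, b+5=g, o+4=s, l+7=s.

xctgss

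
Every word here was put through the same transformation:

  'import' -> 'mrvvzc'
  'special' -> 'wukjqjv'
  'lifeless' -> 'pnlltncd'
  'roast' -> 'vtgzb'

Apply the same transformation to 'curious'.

Letter i (0-indexed) is shifted by i+4, so successive shifts are 4, 5, 6, ….
For curious: c+4=g, u+5=z, r+6=x, i+7=p, o+8=w, u+9=d, s+10=c.

gzxpwdc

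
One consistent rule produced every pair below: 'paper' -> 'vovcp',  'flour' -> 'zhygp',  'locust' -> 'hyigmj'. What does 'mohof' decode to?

p(15)→v(21) and a(0)→o(14) fit y≡23x+14 (mod 26); the inverse of 23 mod 26 is 17. Treating letters as 0–25, the rule is x ↦ 23x + 14 (mod 26).
Reversing it on mohof: m(12)→17·(12−14)≡18=s; o(14)→17·(14−14)≡0=a; h(7)→17·(7−14)≡11=l; o(14)→17·(14−14)≡0=a; f(5)→17·(5−14)≡3=d (all mod 26).

salad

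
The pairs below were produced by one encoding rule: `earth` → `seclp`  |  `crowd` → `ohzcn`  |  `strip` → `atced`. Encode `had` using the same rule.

ols

Two steps: reverse the string, then apply a Caesar shift of +11.
For had: reverse → dah; then shift: d+11=o, a+11=l, h+11=s.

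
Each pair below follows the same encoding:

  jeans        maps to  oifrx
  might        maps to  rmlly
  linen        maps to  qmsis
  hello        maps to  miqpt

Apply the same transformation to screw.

A repeating key of period 2 is used — shifts +5, +4 over and over.
On screw: s+5=x, c+4=g, r+5=w, e+4=i, w+5=b.

xgwib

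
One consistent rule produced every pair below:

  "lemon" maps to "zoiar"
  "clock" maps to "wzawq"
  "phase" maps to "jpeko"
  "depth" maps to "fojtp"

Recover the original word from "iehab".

l(11)→z(25) and e(4)→o(14) fit y≡9x+4 (mod 26); the inverse of 9 mod 26 is 3. Treating letters as 0–25, the rule is x ↦ 9x + 4 (mod 26).
Reversing it on iehab: i(8)→3·(8−4)≡12=m; e(4)→3·(4−4)≡0=a; h(7)→3·(7−4)≡9=j; a(0)→3·(0−4)≡14=o; b(1)→3·(1−4)≡17=r (all mod 26).

major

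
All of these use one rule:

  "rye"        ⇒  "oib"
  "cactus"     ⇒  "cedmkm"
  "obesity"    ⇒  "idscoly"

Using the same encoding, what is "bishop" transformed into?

zyrcsl

The output letters match the input read backwards, each shifted +10: rye reversed is eyr. Two steps: reverse the string, then apply a Caesar shift of +10.
For bishop: reverse → pohsib; then shift: p+10=z, o+10=y, h+10=r, s+10=c, i+10=s, b+10=l.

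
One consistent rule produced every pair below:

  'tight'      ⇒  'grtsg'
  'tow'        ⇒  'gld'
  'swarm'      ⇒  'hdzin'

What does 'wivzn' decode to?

Each letter is replaced by its mirror in the alphabet: a↔z, b↔y, c↔x, and so on (the Atbash cipher).
Reversing it on wivzn: w↔d, i↔r, v↔e, z↔a, n↔m.

dream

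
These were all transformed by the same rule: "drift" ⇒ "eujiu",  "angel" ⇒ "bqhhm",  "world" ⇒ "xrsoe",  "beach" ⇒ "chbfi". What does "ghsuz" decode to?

ferry

Shifts by position in drift: pos 0: d→e (+1), pos 1: r→u (+3), pos 2: i→j (+1), pos 3: f→i (+3) — repeating every 2. It's a Vigenère-style cipher with numeric key [1,3]: position i shifts by key[i mod 2].
Reversing it on ghsuz: g−1=f, h−3=e, s−1=r, u−3=r, z−1=y.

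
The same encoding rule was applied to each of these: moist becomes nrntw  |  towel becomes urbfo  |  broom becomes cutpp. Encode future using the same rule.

A repeating key of period 3 is used — shifts +1, +3, +5 over and over.
For future: f+1=g, u+3=x, t+5=y, u+1=v, r+3=u, e+5=j.

gxyvuj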